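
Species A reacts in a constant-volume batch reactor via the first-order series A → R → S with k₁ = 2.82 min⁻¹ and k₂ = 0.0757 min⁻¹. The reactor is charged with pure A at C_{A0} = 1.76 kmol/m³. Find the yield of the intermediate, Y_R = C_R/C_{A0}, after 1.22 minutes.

0.904

For first-order series with pure A initially, C_R(t) = k₁C_{A0}/(k₂−k₁)·(e^(−k₁t) − e^(−k₂t)).
e^(−k₁t) = e^(−2.82×1.22) = e^(−3.440) = 0.03205; e^(−k₂t) = e^(−0.09235) = 0.9118.
C_R = 2.82×1.76/(0.0757−2.82) × (0.03205−0.9118) = (-1.809)×(-0.8797) = 1.591 kmol/m³.
Y_R = C_R/C_{A0} = 1.591/1.76 = 0.904.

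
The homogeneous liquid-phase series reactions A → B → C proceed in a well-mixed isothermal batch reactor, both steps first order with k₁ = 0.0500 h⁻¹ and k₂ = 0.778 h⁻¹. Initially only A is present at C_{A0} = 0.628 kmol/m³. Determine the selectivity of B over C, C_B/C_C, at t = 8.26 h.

0.155

The intermediate concentration in a first-order A→B→C sequence is C_B = k₁C_{A0}(e^(−k₁t) − e^(−k₂t))/(k₂−k₁).
e^(−k₁t) = e^(−0.0500×8.26) = e^(−0.4130) = 0.6617; e^(−k₂t) = e^(−6.426) = 0.001618.
C_B = 0.0500×0.628/(0.778−0.0500) × (0.6617−0.001618) = 0.04313×0.6600 = 0.02847 kmol/m³.
C_A = C_{A0}e^(−k₁t) = 0.4155 kmol/m³, so C_C = C_{A0}−C_A−C_B = 0.1840 kmol/m³; C_B/C_C = 0.155.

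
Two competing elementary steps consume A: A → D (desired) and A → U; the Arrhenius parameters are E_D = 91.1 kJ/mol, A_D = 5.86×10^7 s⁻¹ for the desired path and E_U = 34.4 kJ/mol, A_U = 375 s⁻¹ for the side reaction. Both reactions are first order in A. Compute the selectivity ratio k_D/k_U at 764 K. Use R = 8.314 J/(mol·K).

Since both paths have the same order in A, the concentration cancels and S_{D/U} = k_D/k_U = (A_D/A_U)·exp[(E_U−E_D)/(RT)].
(E_U−E_D)/(RT) = (34.4−91.1)×10³/(8.314×764) = -56700/6352 = -8.926.
k_D/k_U = (5.86×10^7/375)·exp(-8.926) = 1.563×10^5 × 1.328×10^-4 = 20.8.
Since E_D > E_U, raising the temperature improves selectivity toward D.

20.8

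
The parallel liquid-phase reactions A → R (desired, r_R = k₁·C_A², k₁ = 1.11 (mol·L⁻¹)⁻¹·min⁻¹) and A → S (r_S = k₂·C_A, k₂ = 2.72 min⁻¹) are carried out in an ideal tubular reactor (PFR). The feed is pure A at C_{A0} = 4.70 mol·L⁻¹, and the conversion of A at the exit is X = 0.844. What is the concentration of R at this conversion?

C_A = C_{A0}(1−X) = 0.7332 mol·L⁻¹.
Along a PFR/batch, dC_S/dC_A = −r_S/(r_R+r_S) = −k₂/(k₂+k₁·C_A).
Integrating from C_{A0} to C_A: C_S = (2.72/1.11)·ln[(2.72+1.11·4.70)/(2.72+1.11·0.733)] = 2.450·ln(7.937/3.534) = 1.983 mol·L⁻¹.
Then C_R = (C_{A0}−C_A) − C_S = 3.967 − 1.983 = 1.984 mol·L⁻¹.

1.98 mol·L⁻¹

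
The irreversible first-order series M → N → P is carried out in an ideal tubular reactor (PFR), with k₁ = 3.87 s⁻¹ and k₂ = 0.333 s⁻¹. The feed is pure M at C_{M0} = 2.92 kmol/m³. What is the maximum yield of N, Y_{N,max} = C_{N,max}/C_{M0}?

Evaluating C_N at τ_opt = ln(k₂/k₁)/(k₂−k₁) gives C_{N,max}/C_{M0} = (k₁/k₂)^[k₂/(k₂−k₁)].
= (3.87/0.333)^(0.333/(0.333−3.87)) = (11.62)^(-0.09415) = 0.7938.

0.794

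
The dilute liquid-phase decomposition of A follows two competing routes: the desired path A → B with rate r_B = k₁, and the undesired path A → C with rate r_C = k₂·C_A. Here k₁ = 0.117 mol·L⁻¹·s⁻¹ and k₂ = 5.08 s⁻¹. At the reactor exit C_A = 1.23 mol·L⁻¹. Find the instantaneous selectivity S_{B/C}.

S_{B/C} = r_B/r_C = (k₁)/(k₂·C_A) = (k₁/k₂)·C_A⁻¹.
= (0.117) / (5.08×1.230) = 0.1170/6.248 = 0.0187.
The undesired path is higher order in A, so low C_A (CSTR or dilute feed) favours B.

0.0187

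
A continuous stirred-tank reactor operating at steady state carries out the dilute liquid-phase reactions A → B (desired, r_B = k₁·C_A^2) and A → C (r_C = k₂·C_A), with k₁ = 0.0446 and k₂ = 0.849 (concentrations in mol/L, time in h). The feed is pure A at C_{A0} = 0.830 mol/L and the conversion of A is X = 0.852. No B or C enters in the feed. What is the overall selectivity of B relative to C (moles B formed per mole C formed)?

0.00645

Exit C_A = C_{A0}(1−X) = 0.830×0.148 = 0.1228 mol/L.
In a CSTR the entire volume is at exit conditions, so r_B = 0.0446×0.1228^2 = 6.730×10^-4 and r_C = 0.849×0.1228 = 0.1043.
Overall selectivity = C_B/C_C = r_Bτ/(r_Cτ) = r_B/r_C = 0.00645.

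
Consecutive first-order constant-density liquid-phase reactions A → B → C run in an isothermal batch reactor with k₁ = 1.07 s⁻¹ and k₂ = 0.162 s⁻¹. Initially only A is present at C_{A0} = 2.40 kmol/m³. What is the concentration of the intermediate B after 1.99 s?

Solving the coupled first-order balances gives C_B(t) = [k₁/(k₂−k₁)]·C_{A0}·(e^(−k₁t) − e^(−k₂t)).
e^(−k₁t) = e^(−1.07×1.99) = e^(−2.129) = 0.1189; e^(−k₂t) = e^(−0.3224) = 0.7244.
C_B = 1.07×2.40/(0.162−1.07) × (0.1189−0.7244) = (-2.828)×(-0.6055) = 1.712 kmol/m³.

1.71 kmol/m³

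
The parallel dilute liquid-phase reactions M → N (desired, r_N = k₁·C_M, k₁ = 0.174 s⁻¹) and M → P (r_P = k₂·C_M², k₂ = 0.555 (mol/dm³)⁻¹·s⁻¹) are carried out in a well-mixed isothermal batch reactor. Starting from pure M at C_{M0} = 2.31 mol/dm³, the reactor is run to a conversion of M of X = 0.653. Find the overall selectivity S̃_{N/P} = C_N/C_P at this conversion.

0.216

C_M = C_{M0}(1−X) = 0.8016 mol/dm³.
Along a PFR/batch, dC_N/dC_M = −r_N/(r_N+r_P) = −k₁/(k₁+k₂·C_M).
Integrating from C_{M0} to C_M: C_N = (0.174/0.555)·ln[(0.174+0.555·2.31)/(0.174+0.555·0.802)] = 0.3135·ln(1.456/0.6189) = 0.2682 mol/dm³.
C_P = (C_{M0}−C_M)−C_N = 1.240 mol/dm³; S̃_{N/P} = 0.2682/1.240 = 0.216.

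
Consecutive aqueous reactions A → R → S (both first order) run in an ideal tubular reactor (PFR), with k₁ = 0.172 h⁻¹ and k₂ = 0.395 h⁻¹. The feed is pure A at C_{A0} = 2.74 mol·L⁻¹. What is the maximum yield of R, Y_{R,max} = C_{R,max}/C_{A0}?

0.229

For a first-order series the maximum intermediate yield is C_{R,max}/C_{A0} = (k₁/k₂)^[k₂/(k₂−k₁)].
= (0.172/0.395)^(0.395/(0.395−0.172)) = (0.4354)^(1.771) = 0.2293.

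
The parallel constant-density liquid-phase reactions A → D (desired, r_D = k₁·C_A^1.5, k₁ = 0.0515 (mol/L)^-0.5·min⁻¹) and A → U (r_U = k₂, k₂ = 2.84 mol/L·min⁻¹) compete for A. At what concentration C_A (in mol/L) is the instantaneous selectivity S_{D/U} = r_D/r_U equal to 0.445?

S_{D/U} = (k₁/k₂)·C_A^1.5 ⇒ C_A = (S·k₂/k₁)^(1/1.5).
= (0.445×2.84/0.0515)^(0.6667) = (24.54)^(0.6667) = 8.44 mol/L.

8.44 mol/L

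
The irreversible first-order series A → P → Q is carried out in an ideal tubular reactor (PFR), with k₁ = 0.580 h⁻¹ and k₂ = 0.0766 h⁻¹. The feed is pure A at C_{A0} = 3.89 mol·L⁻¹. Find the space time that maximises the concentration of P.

4.02 h

For first-order series the maximum of C_P occurs at τ_opt = ln(k₂/k₁)/(k₂−k₁).
= ln(0.0766/0.580)/(0.0766−0.580) = ln(0.1321)/-0.5034 = -2.024/-0.5034 = 4.02 h.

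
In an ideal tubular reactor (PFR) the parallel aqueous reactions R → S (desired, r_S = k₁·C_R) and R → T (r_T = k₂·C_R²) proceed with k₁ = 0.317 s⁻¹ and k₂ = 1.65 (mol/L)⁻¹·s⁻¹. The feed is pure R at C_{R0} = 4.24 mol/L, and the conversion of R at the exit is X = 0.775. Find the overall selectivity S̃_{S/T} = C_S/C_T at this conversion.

0.0859

C_R = C_{R0}(1−X) = 0.9540 mol/L.
Along a PFR/batch, dC_S/dC_R = −r_S/(r_S+r_T) = −k₁/(k₁+k₂·C_R).
Integrating from C_{R0} to C_R: C_S = (0.317/1.65)·ln[(0.317+1.65·4.24)/(0.317+1.65·0.954)] = 0.1921·ln(7.313/1.891) = 0.2598 mol/L.
C_T = (C_{R0}−C_R)−C_S = 3.026 mol/L; S̃_{S/T} = 0.2598/3.026 = 0.0859.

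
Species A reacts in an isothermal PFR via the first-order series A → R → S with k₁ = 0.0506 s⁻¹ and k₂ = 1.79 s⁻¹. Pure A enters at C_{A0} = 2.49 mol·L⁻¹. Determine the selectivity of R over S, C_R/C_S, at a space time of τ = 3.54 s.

0.174

Solving the coupled first-order balances gives C_R(τ) = [k₁/(k₂−k₁)]·C_{A0}·(e^(−k₁τ) − e^(−k₂τ)).
e^(−k₁τ) = e^(−0.0506×3.54) = e^(−0.1791) = 0.8360; e^(−k₂τ) = e^(−6.337) = 0.001770.
C_R = 0.0506×2.49/(1.79−0.0506) × (0.8360−0.001770) = 0.07244×0.8342 = 0.06043 mol·L⁻¹.
C_A = C_{A0}e^(−k₁τ) = 2.082 mol·L⁻¹, so C_S = C_{A0}−C_A−C_R = 0.3479 mol·L⁻¹; C_R/C_S = 0.174.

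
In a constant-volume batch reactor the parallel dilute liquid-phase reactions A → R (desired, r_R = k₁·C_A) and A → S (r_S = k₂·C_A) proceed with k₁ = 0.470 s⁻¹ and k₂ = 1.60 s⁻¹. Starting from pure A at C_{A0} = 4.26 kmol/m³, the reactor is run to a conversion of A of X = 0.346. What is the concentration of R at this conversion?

C_A = C_{A0}(1−X) = 2.786 kmol/m³.
Both paths are first order in A, so the instantaneous fraction to R is constant: dC_R/d(−C_A) = k₁/(k₁+k₂) = 0.2271.
C_R = 0.2271·(C_{A0}−C_A) = 0.2271×1.474 = 0.335 kmol/m³.

0.335 kmol/m³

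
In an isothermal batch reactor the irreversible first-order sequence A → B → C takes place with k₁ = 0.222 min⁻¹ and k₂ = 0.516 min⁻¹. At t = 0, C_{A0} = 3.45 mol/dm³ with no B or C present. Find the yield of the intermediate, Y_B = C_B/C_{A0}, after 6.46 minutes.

The intermediate concentration in a first-order A→B→C sequence is C_B = k₁C_{A0}(e^(−k₁t) − e^(−k₂t))/(k₂−k₁).
e^(−k₁t) = e^(−0.222×6.46) = e^(−1.434) = 0.2383; e^(−k₂t) = e^(−3.333) = 0.03567.
C_B = 0.222×3.45/(0.516−0.222) × (0.2383−0.03567) = 2.605×0.2027 = 0.5279 mol/dm³.
Y_B = C_B/C_{A0} = 0.5279/3.45 = 0.153.

0.153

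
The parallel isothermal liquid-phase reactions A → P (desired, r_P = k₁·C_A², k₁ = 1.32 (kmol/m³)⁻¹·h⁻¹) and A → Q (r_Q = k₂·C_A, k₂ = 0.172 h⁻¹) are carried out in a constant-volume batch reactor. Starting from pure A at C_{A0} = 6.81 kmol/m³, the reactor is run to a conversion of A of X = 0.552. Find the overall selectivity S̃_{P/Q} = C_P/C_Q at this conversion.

C_A = C_{A0}(1−X) = 3.051 kmol/m³.
Along a PFR/batch, dC_Q/dC_A = −r_Q/(r_P+r_Q) = −k₂/(k₂+k₁·C_A).
Integrating from C_{A0} to C_A: C_Q = (0.172/1.32)·ln[(0.172+1.32·6.81)/(0.172+1.32·3.05)] = 0.1303·ln(9.161/4.199) = 0.1016 kmol/m³.
Then C_P = (C_{A0}−C_A) − C_Q = 3.759 − 0.1016 = 3.657 kmol/m³.
S̃_{P/Q} = C_P/C_Q = 3.657/0.1016 = 36.0.

36.0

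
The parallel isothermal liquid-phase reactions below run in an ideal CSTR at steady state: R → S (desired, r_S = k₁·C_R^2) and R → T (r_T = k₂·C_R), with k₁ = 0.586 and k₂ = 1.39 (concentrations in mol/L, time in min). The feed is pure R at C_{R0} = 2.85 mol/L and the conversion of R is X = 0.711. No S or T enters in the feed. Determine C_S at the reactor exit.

0.522 mol/L

Exit C_R = C_{R0}(1−X) = 2.85×0.289 = 0.8237 mol/L.
A CSTR operates uniformly at the exit composition, giving r_S = 0.3975 and r_T = 1.145 (each k·C_R^n at C_R = 0.8237).
Fraction of consumed R going to S: r_S/(r_S+r_T) = 0.2577.
C_S = 0.2577·C_{R0}·X = 0.2577×2.85×0.711 = 0.522 mol/L.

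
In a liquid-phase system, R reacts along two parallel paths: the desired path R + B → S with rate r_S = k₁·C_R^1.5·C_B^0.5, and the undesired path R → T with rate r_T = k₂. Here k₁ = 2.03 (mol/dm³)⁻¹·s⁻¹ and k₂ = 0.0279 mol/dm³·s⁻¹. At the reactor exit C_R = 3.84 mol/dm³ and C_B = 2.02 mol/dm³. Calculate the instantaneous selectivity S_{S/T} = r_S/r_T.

778

S_{S/T} = r_S/r_T = (k₁·C_R^1.5·C_B^0.5)/(k₂) = (k₁/k₂)·C_R^1.5·C_B^0.5.
= (2.03×3.840^1.5×2.020^0.5) / (0.0279) = 21.71/0.02790 = 778.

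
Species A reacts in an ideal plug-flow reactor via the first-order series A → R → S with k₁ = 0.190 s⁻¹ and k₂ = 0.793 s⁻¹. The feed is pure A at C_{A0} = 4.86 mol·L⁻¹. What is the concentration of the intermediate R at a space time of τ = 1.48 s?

Solving the coupled first-order balances gives C_R(τ) = [k₁/(k₂−k₁)]·C_{A0}·(e^(−k₁τ) − e^(−k₂τ)).
e^(−k₁τ) = e^(−0.190×1.48) = e^(−0.2812) = 0.7549; e^(−k₂τ) = e^(−1.174) = 0.3092.
C_R = 0.190×4.86/(0.793−0.190) × (0.7549−0.3092) = 1.531×0.4456 = 0.6824 mol·L⁻¹.

0.682 mol·L⁻¹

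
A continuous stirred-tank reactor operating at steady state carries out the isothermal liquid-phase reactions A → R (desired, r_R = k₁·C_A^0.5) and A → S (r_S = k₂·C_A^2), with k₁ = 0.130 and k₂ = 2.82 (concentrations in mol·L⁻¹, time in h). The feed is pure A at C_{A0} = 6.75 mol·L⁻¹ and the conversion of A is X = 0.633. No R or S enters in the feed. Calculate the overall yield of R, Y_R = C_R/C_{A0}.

Exit C_A = C_{A0}(1−X) = 6.75×0.367 = 2.477 mol·L⁻¹.
A CSTR operates uniformly at the exit composition, giving r_R = 0.2046 and r_S = 17.31 (each k·C_A^n at C_A = 2.477).
Fraction of consumed A going to R: r_R/(r_R+r_S) = 0.01169.
C_R = 0.01169·C_{A0}·X = 0.01169×6.75×0.633 = 0.0499 mol·L⁻¹; Y_R = C_R/C_{A0} = 0.00740.

0.00740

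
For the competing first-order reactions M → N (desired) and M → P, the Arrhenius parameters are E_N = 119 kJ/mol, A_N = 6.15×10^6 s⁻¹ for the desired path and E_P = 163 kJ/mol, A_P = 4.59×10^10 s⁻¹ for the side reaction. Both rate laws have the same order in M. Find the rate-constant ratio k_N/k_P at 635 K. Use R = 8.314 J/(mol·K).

With equal orders, S_{N/P} = k_N/k_P = (A_N/A_P)·exp[(E_P−E_N)/(RT)].
(E_P−E_N)/(RT) = (163−119)×10³/(8.314×635) = 44000/5279 = 8.334.
k_N/k_P = (6.15×10^6/4.59×10^10)·exp(8.334) = 1.340×10^-4 × 4164 = 0.558.

0.558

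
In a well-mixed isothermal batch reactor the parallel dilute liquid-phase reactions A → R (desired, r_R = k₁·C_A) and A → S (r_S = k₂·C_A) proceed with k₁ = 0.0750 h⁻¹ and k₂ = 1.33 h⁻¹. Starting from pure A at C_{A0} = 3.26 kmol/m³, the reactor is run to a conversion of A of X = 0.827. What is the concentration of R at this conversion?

0.144 kmol/m³

C_A = C_{A0}(1−X) = 0.5640 kmol/m³.
Both paths are first order in A, so the instantaneous fraction to R is constant: dC_R/d(−C_A) = k₁/(k₁+k₂) = 0.05338.
C_R = 0.05338·(C_{A0}−C_A) = 0.05338×2.696 = 0.144 kmol/m³.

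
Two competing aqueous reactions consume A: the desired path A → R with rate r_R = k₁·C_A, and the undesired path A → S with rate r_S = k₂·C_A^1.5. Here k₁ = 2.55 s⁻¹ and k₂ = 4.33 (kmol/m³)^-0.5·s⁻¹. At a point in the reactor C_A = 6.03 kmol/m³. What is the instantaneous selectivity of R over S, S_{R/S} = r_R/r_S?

S_{R/S} = r_R/r_S = (k₁·C_A)/(k₂·C_A^1.5) = (k₁/k₂)·C_A^-0.5.
= (2.55×6.030) / (4.33×6.030^1.5) = 15.38/64.12 = 0.240.
The undesired path is higher order in A, so low C_A (CSTR or dilute feed) favours R.

0.240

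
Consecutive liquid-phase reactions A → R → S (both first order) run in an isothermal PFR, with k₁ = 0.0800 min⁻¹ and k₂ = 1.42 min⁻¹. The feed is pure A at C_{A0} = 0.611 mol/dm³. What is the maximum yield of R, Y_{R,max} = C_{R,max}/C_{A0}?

At the optimum, C_{R,max}/C_{A0} = (k₁/k₂)^[k₂/(k₂−k₁)].
= (0.0800/1.42)^(1.42/(1.42−0.0800)) = (0.05634)^(1.060) = 0.04745.

0.0474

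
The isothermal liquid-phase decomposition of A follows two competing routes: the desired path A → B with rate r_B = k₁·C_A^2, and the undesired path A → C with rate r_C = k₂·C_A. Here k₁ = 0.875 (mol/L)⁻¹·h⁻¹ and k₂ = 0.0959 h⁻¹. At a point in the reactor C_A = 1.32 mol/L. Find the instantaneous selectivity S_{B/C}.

S_{B/C} = r_B/r_C = (k₁·C_A^2)/(k₂·C_A) = (k₁/k₂)·C_A.
= (0.875×1.320^2) / (0.0959×1.320) = 1.525/0.1266 = 12.0.
Since the desired path is higher order in A, keeping C_A high (PFR or concentrated feed) favours B.

12.0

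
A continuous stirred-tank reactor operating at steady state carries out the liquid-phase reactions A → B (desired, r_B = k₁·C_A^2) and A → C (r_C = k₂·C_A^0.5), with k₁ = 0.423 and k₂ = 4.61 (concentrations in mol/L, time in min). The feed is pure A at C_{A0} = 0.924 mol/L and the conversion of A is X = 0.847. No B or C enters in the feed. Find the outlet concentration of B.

0.00380 mol/L

Exit C_A = C_{A0}(1−X) = 0.924×0.153 = 0.1414 mol/L.
Rates in a CSTR are evaluated at the outlet concentration: r_B = 0.423×0.1414^2 = 0.008454, r_C = 4.61×0.1414^0.5 = 1.733.
Fraction of consumed A going to B: r_B/(r_B+r_C) = 0.004854.
C_B = 0.004854·C_{A0}·X = 0.004854×0.924×0.847 = 0.00380 mol/L.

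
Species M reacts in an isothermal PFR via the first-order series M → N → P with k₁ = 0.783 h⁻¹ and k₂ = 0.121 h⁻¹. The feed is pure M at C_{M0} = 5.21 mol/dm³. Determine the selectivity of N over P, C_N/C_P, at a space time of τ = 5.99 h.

1.31

Solving the coupled first-order balances gives C_N(τ) = [k₁/(k₂−k₁)]·C_{M0}·(e^(−k₁τ) − e^(−k₂τ)).
e^(−k₁τ) = e^(−0.783×5.99) = e^(−4.690) = 0.009185; e^(−k₂τ) = e^(−0.7248) = 0.4844.
C_N = 0.783×5.21/(0.121−0.783) × (0.009185−0.4844) = (-6.162)×(-0.4752) = 2.929 mol/dm³.
C_M = C_{M0}e^(−k₁τ) = 0.04785 mol/dm³, so C_P = C_{M0}−C_M−C_N = 2.234 mol/dm³; C_N/C_P = 1.31.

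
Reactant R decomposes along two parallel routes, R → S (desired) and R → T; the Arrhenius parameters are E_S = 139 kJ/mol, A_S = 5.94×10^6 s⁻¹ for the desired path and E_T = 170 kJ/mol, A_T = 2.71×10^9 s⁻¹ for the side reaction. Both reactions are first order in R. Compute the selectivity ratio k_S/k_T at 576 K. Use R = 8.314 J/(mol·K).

1.42

k_S/k_T = (A_S/A_T)·exp[−(E_S−E_T)/(RT)] = (A_S/A_T)·exp[(E_T−E_S)/(RT)].
(E_T−E_S)/(RT) = (170−139)×10³/(8.314×576) = 31000/4789 = 6.473.
k_S/k_T = (5.94×10^6/2.71×10^9)·exp(6.473) = 0.002192 × 647.7 = 1.42.
Since E_S < E_T, lowering the temperature improves selectivity toward S.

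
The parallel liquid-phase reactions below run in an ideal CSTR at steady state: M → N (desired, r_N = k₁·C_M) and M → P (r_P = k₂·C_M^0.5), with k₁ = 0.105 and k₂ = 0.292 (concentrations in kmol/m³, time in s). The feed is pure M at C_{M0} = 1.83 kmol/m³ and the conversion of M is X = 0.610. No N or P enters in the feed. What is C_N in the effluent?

Exit C_M = C_{M0}(1−X) = 1.83×0.390 = 0.7137 kmol/m³.
Rates in a CSTR are evaluated at the outlet concentration: r_N = 0.105×0.7137 = 0.07494, r_P = 0.292×0.7137^0.5 = 0.2467.
Fraction of consumed M going to N: r_N/(r_N+r_P) = 0.2330.
C_N = 0.2330·C_{M0}·X = 0.2330×1.83×0.610 = 0.260 kmol/m³.

0.260 kmol/m³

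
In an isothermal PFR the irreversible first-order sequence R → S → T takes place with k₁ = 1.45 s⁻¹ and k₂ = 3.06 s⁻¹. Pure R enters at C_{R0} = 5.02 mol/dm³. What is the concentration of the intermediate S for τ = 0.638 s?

1.15 mol/dm³

The intermediate concentration in a first-order A→B→C sequence is C_S = k₁C_{R0}(e^(−k₁τ) − e^(−k₂τ))/(k₂−k₁).
e^(−k₁τ) = e^(−1.45×0.638) = e^(−0.9251) = 0.3965; e^(−k₂τ) = e^(−1.952) = 0.1420.
C_S = 1.45×5.02/(3.06−1.45) × (0.3965−0.1420) = 4.521×0.2545 = 1.151 mol/dm³.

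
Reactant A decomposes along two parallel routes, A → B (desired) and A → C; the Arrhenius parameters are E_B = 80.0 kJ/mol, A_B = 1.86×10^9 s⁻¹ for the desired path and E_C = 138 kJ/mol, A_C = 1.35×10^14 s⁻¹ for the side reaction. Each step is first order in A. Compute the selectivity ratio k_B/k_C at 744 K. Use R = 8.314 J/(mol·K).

0.163

With equal orders, S_{B/C} = k_B/k_C = (A_B/A_C)·exp[(E_C−E_B)/(RT)].
(E_C−E_B)/(RT) = (138−80.0)×10³/(8.314×744) = 58000/6186 = 9.377.
k_B/k_C = (1.86×10^9/1.35×10^14)·exp(9.377) = 1.378×10^-5 × 11809 = 0.163.
Since E_B < E_C, lowering the temperature improves selectivity toward B.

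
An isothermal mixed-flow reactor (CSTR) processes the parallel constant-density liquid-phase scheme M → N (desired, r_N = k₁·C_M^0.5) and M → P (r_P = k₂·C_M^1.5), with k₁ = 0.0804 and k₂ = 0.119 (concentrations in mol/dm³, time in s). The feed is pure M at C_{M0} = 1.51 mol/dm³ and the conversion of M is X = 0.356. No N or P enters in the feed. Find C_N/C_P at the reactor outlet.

Exit C_M = C_{M0}(1−X) = 1.51×0.644 = 0.9724 mol/dm³.
Rates in a CSTR are evaluated at the outlet concentration: r_N = 0.0804×0.9724^0.5 = 0.07928, r_P = 0.119×0.9724^1.5 = 0.1141.
Overall selectivity = C_N/C_P = r_Nτ/(r_Pτ) = r_N/r_P = 0.695.

0.695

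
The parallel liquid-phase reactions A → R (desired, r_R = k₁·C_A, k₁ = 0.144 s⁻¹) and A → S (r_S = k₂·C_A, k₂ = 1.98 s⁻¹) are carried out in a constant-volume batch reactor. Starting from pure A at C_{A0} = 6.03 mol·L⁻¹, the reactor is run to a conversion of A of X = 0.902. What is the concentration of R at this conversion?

C_A = C_{A0}(1−X) = 0.5909 mol·L⁻¹.
Both paths are first order in A, so the instantaneous fraction to R is constant: dC_R/d(−C_A) = k₁/(k₁+k₂) = 0.06780.
C_R = 0.06780·(C_{A0}−C_A) = 0.06780×5.439 = 0.369 mol·L⁻¹.

0.369 mol·L⁻¹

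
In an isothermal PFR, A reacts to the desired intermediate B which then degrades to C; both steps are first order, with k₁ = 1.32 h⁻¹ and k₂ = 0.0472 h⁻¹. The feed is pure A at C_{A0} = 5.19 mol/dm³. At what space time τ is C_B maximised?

For first-order series the maximum of C_B occurs at τ_opt = ln(k₂/k₁)/(k₂−k₁).
= ln(0.0472/1.32)/(0.0472−1.32) = ln(0.03576)/-1.273 = -3.331/-1.273 = 2.62 h.

2.62 h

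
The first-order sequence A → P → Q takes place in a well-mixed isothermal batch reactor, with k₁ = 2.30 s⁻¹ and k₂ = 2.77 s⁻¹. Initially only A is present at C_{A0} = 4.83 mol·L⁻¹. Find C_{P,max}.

Evaluating C_P at t_opt = ln(k₂/k₁)/(k₂−k₁) gives C_{P,max}/C_{A0} = (k₁/k₂)^[k₂/(k₂−k₁)].
= (2.30/2.77)^(2.77/(2.77−2.30)) = (0.8303)^(5.894) = 0.3343.
C_{P,max} = 0.3343×4.83 = 1.61 mol·L⁻¹.

1.61 mol·L⁻¹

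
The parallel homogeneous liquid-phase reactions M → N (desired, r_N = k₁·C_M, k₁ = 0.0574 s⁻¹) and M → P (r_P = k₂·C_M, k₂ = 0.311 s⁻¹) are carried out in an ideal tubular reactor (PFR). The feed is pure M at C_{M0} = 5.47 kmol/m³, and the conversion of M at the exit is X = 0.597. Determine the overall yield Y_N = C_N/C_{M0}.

C_M = C_{M0}(1−X) = 2.204 kmol/m³.
Both paths are first order in M, so the instantaneous fraction to N is constant: dC_N/d(−C_M) = k₁/(k₁+k₂) = 0.1558.
C_N = 0.1558·(C_{M0}−C_M) = 0.1558×3.266 = 0.509 kmol/m³.
Y_N = C_N/C_{M0} = 0.5088/5.47 = 0.0930.

0.0930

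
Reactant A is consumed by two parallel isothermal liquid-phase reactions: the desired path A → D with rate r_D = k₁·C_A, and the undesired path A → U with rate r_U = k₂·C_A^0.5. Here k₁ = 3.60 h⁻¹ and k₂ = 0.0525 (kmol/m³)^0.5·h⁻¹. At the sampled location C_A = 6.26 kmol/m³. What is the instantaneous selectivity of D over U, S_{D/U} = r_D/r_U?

S_{D/U} = r_D/r_U = (k₁·C_A)/(k₂·C_A^0.5) = (k₁/k₂)·C_A^0.5.
= (3.60×6.260) / (0.0525×6.260^0.5) = 22.54/0.1314 = 172.

172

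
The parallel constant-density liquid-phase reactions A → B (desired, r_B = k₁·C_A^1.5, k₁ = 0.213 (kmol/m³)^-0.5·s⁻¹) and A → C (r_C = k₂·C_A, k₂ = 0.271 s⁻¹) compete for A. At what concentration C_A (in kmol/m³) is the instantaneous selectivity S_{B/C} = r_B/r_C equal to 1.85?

5.54 kmol/m³

S_{B/C} = (k₁/k₂)·C_A^0.5 ⇒ C_A = (S·k₂/k₁)^(2).
= (1.85×0.271/0.213)^(2) = (2.354)^(2) = 5.54 kmol/m³.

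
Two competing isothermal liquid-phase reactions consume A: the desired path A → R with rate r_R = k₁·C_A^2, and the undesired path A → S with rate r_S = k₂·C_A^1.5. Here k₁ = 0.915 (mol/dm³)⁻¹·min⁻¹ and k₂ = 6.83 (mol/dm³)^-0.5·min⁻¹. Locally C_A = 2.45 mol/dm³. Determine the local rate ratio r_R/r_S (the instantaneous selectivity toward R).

0.210

S_{R/S} = r_R/r_S = (k₁·C_A^2)/(k₂·C_A^1.5) = (k₁/k₂)·C_A^0.5.
= (0.915×2.450^2) / (6.83×2.450^1.5) = 5.492/26.19 = 0.210.
Since the desired path is higher order in A, keeping C_A high (PFR or concentrated feed) favours R.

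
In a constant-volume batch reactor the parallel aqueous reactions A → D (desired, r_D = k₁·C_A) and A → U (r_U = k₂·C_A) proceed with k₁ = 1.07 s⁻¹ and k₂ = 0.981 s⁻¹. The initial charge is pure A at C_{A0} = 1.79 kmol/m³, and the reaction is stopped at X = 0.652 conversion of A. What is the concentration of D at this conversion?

C_A = C_{A0}(1−X) = 0.6229 kmol/m³.
Both paths are first order in A, so the instantaneous fraction to D is constant: dC_D/d(−C_A) = k₁/(k₁+k₂) = 0.5217.
C_D = 0.5217·(C_{A0}−C_A) = 0.5217×1.167 = 0.609 kmol/m³.

0.609 kmol/m³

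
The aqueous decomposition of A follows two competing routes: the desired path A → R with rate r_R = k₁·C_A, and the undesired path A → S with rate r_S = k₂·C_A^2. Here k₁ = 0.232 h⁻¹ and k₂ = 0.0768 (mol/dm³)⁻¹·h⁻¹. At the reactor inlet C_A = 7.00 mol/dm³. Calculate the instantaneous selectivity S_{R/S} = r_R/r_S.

0.432

S_{R/S} = r_R/r_S = (k₁·C_A)/(k₂·C_A^2) = (k₁/k₂)·C_A⁻¹.
= (0.232×7.000) / (0.0768×7.000^2) = 1.624/3.763 = 0.432.
The undesired path is higher order in A, so low C_A (CSTR or dilute feed) favours R.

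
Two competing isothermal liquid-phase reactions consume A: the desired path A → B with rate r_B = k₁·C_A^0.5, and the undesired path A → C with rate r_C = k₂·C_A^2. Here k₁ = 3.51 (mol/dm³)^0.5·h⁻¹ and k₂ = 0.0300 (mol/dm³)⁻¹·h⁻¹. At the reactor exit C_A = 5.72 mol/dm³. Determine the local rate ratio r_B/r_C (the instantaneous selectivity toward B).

8.55

S_{B/C} = r_B/r_C = (k₁·C_A^0.5)/(k₂·C_A^2) = (k₁/k₂)·C_A^-1.5.
= (3.51×5.720^0.5) / (0.0300×5.720^2) = 8.395/0.9816 = 8.55.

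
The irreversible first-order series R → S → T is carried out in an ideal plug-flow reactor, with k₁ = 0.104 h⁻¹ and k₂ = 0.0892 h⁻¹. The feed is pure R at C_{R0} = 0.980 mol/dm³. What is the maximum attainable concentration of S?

0.389 mol/dm³

Evaluating C_S at τ_opt = ln(k₂/k₁)/(k₂−k₁) gives C_{S,max}/C_{R0} = (k₁/k₂)^[k₂/(k₂−k₁)].
= (0.104/0.0892)^(0.0892/(0.0892−0.104)) = (1.166)^(-6.027) = 0.3964.
C_{S,max} = 0.3964×0.980 = 0.389 mol/dm³.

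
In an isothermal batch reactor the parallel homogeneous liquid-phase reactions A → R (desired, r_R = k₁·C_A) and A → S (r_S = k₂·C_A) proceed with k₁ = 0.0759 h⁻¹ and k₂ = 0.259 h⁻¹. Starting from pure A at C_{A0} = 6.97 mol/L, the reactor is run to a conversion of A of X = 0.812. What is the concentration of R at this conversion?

1.28 mol/L

C_A = C_{A0}(1−X) = 1.310 mol/L.
Both paths are first order in A, so the instantaneous fraction to R is constant: dC_R/d(−C_A) = k₁/(k₁+k₂) = 0.2266.
C_R = 0.2266·(C_{A0}−C_A) = 0.2266×5.660 = 1.28 mol/L.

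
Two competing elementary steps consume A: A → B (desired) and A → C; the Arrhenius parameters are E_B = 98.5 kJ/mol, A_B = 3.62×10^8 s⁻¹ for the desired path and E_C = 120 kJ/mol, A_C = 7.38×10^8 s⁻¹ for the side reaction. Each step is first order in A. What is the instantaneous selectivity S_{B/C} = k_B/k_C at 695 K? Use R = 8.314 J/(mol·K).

k_B/k_C = (A_B/A_C)·exp[−(E_B−E_C)/(RT)] = (A_B/A_C)·exp[(E_C−E_B)/(RT)].
(E_C−E_B)/(RT) = (120−98.5)×10³/(8.314×695) = 21500/5778 = 3.721.
k_B/k_C = (3.62×10^8/7.38×10^8)·exp(3.721) = 0.4905 × 41.30 = 20.3.
Since E_B < E_C, lowering the temperature improves selectivity toward B.

20.3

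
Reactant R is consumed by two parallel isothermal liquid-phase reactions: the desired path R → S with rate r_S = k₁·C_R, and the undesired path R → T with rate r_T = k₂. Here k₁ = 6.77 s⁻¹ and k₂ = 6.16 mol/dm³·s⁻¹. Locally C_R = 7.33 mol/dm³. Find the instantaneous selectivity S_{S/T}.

8.06

S_{S/T} = r_S/r_T = (k₁·C_R)/(k₂) = (k₁/k₂)·C_R.
= (6.77×7.330) / (6.16) = 49.62/6.160 = 8.06.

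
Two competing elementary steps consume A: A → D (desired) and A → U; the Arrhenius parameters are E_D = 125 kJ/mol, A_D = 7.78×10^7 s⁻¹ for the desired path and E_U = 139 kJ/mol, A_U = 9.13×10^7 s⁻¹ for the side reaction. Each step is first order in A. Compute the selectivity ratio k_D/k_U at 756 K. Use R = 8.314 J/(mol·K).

With equal orders, S_{D/U} = k_D/k_U = (A_D/A_U)·exp[(E_U−E_D)/(RT)].
(E_U−E_D)/(RT) = (139−125)×10³/(8.314×756) = 14000/6285 = 2.227.
k_D/k_U = (7.78×10^7/9.13×10^7)·exp(2.227) = 0.8521 × 9.276 = 7.90.
Since E_D < E_U, lowering the temperature improves selectivity toward D.

7.90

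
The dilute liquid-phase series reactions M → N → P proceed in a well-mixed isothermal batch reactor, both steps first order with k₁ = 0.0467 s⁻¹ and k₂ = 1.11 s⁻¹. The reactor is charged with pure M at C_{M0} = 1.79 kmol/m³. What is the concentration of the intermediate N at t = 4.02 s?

For first-order series with pure M initially, C_N(t) = k₁C_{M0}/(k₂−k₁)·(e^(−k₁t) − e^(−k₂t)).
e^(−k₁t) = e^(−0.0467×4.02) = e^(−0.1877) = 0.8288; e^(−k₂t) = e^(−4.462) = 0.01154.
C_N = 0.0467×1.79/(1.11−0.0467) × (0.8288−0.01154) = 0.07862×0.8173 = 0.06425 kmol/m³.

0.0643 kmol/m³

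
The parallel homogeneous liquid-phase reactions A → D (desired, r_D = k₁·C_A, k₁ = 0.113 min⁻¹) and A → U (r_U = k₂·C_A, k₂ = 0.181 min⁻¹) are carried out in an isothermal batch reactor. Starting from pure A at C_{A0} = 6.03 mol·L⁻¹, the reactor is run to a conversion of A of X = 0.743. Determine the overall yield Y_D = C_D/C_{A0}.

C_A = C_{A0}(1−X) = 1.550 mol·L⁻¹.
Both paths are first order in A, so the instantaneous fraction to D is constant: dC_D/d(−C_A) = k₁/(k₁+k₂) = 0.3844.
C_D = 0.3844·(C_{A0}−C_A) = 0.3844×4.480 = 1.72 mol·L⁻¹.
Y_D = C_D/C_{A0} = 1.722/6.03 = 0.286.

0.286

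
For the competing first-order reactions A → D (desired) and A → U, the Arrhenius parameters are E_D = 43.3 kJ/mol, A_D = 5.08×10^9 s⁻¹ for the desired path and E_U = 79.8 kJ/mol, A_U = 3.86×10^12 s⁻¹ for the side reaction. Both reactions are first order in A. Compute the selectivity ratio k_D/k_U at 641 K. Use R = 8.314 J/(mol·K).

Since both paths have the same order in A, the concentration cancels and S_{D/U} = k_D/k_U = (A_D/A_U)·exp[(E_U−E_D)/(RT)].
(E_U−E_D)/(RT) = (79.8−43.3)×10³/(8.314×641) = 36500/5329 = 6.849.
k_D/k_U = (5.08×10^9/3.86×10^12)·exp(6.849) = 0.001316 × 942.9 = 1.24.
Since E_D < E_U, lowering the temperature improves selectivity toward D.

1.24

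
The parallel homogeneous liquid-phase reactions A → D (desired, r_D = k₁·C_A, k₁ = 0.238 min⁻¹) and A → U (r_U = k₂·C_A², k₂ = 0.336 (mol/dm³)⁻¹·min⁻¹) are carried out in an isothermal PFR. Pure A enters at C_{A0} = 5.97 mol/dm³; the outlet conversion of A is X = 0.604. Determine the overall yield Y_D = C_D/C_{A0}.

C_A = C_{A0}(1−X) = 2.364 mol/dm³.
Along a PFR/batch, dC_D/dC_A = −r_D/(r_D+r_U) = −k₁/(k₁+k₂·C_A).
Integrating from C_{A0} to C_A: C_D = (0.238/0.336)·ln[(0.238+0.336·5.97)/(0.238+0.336·2.36)] = 0.7083·ln(2.244/1.032) = 0.5499 mol/dm³.
Y_D = C_D/C_{A0} = 0.5499/5.97 = 0.0921.

0.0921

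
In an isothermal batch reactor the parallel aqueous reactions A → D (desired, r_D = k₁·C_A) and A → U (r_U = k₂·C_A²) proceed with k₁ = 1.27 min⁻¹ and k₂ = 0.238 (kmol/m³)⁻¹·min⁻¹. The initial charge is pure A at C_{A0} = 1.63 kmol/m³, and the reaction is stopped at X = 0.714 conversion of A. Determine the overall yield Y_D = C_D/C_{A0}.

C_A = C_{A0}(1−X) = 0.4662 kmol/m³.
Along a PFR/batch, dC_D/dC_A = −r_D/(r_D+r_U) = −k₁/(k₁+k₂·C_A).
Integrating from C_{A0} to C_A: C_D = (1.27/0.238)·ln[(1.27+0.238·1.63)/(1.27+0.238·0.466)] = 5.336·ln(1.658/1.381) = 0.9755 kmol/m³.
Y_D = C_D/C_{A0} = 0.9755/1.63 = 0.598.

0.598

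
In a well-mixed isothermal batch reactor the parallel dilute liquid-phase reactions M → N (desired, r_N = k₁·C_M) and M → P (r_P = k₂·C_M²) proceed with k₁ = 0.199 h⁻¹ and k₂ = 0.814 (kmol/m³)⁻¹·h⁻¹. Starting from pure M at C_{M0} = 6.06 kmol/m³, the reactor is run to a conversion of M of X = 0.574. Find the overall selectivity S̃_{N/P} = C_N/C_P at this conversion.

0.0598

C_M = C_{M0}(1−X) = 2.582 kmol/m³.
Along a PFR/batch, dC_N/dC_M = −r_N/(r_N+r_P) = −k₁/(k₁+k₂·C_M).
Integrating from C_{M0} to C_M: C_N = (0.199/0.814)·ln[(0.199+0.814·6.06)/(0.199+0.814·2.58)] = 0.2445·ln(5.132/2.300) = 0.1962 kmol/m³.
C_P = (C_{M0}−C_M)−C_N = 3.282 kmol/m³; S̃_{N/P} = 0.1962/3.282 = 0.0598.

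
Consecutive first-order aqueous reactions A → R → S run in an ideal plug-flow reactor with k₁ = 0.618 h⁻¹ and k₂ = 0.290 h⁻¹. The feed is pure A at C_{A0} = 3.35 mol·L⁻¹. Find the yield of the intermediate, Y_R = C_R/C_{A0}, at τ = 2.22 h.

For first-order series with pure A initially, C_R(τ) = k₁C_{A0}/(k₂−k₁)·(e^(−k₁τ) − e^(−k₂τ)).
e^(−k₁τ) = e^(−0.618×2.22) = e^(−1.372) = 0.2536; e^(−k₂τ) = e^(−0.6438) = 0.5253.
C_R = 0.618×3.35/(0.290−0.618) × (0.2536−0.5253) = (-6.312)×(-0.2717) = 1.715 mol·L⁻¹.
Y_R = C_R/C_{A0} = 1.715/3.35 = 0.512.

0.512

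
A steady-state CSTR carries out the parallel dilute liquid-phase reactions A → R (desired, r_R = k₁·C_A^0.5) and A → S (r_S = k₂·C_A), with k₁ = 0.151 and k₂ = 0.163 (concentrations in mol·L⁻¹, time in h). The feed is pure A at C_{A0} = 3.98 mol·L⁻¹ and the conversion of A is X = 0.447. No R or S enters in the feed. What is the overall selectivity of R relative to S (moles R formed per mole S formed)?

0.624

Exit C_A = C_{A0}(1−X) = 3.98×0.553 = 2.201 mol·L⁻¹.
A CSTR operates uniformly at the exit composition, giving r_R = 0.2240 and r_S = 0.3588 (each k·C_A^n at C_A = 2.201).
Overall selectivity = C_R/C_S = r_Rτ/(r_Sτ) = r_R/r_S = 0.624.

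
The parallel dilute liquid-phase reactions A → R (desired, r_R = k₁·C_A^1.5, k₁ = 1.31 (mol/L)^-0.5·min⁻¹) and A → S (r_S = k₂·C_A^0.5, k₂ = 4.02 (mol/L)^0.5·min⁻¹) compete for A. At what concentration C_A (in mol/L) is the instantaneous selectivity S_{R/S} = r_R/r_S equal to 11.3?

34.7 mol/L

S_{R/S} = (k₁/k₂)·C_A ⇒ C_A = S·k₂/k₁.
= 11.3×4.02/1.31 = 34.7 mol/L.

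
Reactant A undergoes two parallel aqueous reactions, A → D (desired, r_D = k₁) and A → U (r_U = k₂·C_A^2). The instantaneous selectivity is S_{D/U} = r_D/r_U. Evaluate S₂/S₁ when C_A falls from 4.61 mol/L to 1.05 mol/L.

S_{D/U} = (k₁/k₂)·C_A^-2, so S₂/S₁ = (C_{A,2}/C_{A,1})^-2.
= (1.05/4.61)^(-2) = (0.2278)^(-2) = 19.3.

19.3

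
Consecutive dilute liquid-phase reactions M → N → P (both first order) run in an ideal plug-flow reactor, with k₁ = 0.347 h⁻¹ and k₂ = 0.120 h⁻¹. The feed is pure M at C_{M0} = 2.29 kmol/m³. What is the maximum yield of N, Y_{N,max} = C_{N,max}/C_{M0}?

0.570

At the optimum, C_{N,max}/C_{M0} = (k₁/k₂)^[k₂/(k₂−k₁)].
= (0.347/0.120)^(0.120/(0.120−0.347)) = (2.892)^(-0.5286) = 0.5705.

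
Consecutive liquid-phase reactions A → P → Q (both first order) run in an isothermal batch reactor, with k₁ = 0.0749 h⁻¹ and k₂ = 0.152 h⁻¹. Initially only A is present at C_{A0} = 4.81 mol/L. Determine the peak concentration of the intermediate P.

1.19 mol/L

For a first-order series the maximum intermediate yield is C_{P,max}/C_{A0} = (k₁/k₂)^[k₂/(k₂−k₁)].
= (0.0749/0.152)^(0.152/(0.152−0.0749)) = (0.4928)^(1.971) = 0.2478.
C_{P,max} = 0.2478×4.81 = 1.19 mol/L.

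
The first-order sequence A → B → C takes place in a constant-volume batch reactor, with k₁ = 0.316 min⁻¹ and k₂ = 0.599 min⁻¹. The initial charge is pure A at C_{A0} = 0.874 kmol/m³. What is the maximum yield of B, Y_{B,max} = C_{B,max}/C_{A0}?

0.258

Evaluating C_B at t_opt = ln(k₂/k₁)/(k₂−k₁) gives C_{B,max}/C_{A0} = (k₁/k₂)^[k₂/(k₂−k₁)].
= (0.316/0.599)^(0.599/(0.599−0.316)) = (0.5275)^(2.117) = 0.2583.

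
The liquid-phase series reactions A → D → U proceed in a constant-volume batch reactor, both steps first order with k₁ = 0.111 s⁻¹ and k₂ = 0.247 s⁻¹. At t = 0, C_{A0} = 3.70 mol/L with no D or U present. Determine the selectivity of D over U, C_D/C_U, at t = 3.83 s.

1.67

The intermediate concentration in a first-order A→B→C sequence is C_D = k₁C_{A0}(e^(−k₁t) − e^(−k₂t))/(k₂−k₁).
e^(−k₁t) = e^(−0.111×3.83) = e^(−0.4251) = 0.6537; e^(−k₂t) = e^(−0.9460) = 0.3883.
C_D = 0.111×3.70/(0.247−0.111) × (0.6537−0.3883) = 3.020×0.2654 = 0.8015 mol/L.
C_A = C_{A0}e^(−k₁t) = 2.419 mol/L, so C_U = C_{A0}−C_A−C_D = 0.4799 mol/L; C_D/C_U = 1.67.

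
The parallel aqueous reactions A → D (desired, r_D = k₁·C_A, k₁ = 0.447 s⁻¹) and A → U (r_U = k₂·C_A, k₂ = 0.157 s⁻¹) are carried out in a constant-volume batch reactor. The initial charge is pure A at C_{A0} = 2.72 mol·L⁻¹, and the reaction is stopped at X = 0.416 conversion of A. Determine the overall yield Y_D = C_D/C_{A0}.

0.308

C_A = C_{A0}(1−X) = 1.588 mol·L⁻¹.
Both paths are first order in A, so the instantaneous fraction to D is constant: dC_D/d(−C_A) = k₁/(k₁+k₂) = 0.7401.
C_D = 0.7401·(C_{A0}−C_A) = 0.7401×1.132 = 0.837 mol·L⁻¹.
Y_D = C_D/C_{A0} = 0.8374/2.72 = 0.308.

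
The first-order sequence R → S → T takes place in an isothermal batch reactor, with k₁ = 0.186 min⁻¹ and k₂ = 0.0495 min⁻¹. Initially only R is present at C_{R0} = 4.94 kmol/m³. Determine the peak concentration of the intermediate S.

For a first-order series the maximum intermediate yield is C_{S,max}/C_{R0} = (k₁/k₂)^[k₂/(k₂−k₁)].
= (0.186/0.0495)^(0.0495/(0.0495−0.186)) = (3.758)^(-0.3626) = 0.6188.
C_{S,max} = 0.6188×4.94 = 3.06 kmol/m³.

3.06 kmol/m³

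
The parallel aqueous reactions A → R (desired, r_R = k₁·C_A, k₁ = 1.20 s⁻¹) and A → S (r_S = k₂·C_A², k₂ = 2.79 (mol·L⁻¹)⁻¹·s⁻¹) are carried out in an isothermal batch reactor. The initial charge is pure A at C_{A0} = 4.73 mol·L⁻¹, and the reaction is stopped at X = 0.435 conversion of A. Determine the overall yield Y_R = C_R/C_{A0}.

C_A = C_{A0}(1−X) = 2.672 mol·L⁻¹.
Along a PFR/batch, dC_R/dC_A = −r_R/(r_R+r_S) = −k₁/(k₁+k₂·C_A).
Integrating from C_{A0} to C_A: C_R = (1.20/2.79)·ln[(1.20+2.79·4.73)/(1.20+2.79·2.67)] = 0.4301·ln(14.40/8.656) = 0.2188 mol·L⁻¹.
Y_R = C_R/C_{A0} = 0.2188/4.73 = 0.0463.

0.0463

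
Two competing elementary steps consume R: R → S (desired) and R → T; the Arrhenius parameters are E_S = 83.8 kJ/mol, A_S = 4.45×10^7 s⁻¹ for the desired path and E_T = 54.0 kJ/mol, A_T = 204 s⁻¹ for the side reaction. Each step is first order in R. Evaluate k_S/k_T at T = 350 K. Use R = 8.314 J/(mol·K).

Since both paths have the same order in R, the concentration cancels and S_{S/T} = k_S/k_T = (A_S/A_T)·exp[(E_T−E_S)/(RT)].
(E_T−E_S)/(RT) = (54.0−83.8)×10³/(8.314×350) = -29800/2910 = -10.24.
k_S/k_T = (4.45×10^7/204)·exp(-10.24) = 2.181×10^5 × 3.568×10^-5 = 7.78.
Since E_S > E_T, raising the temperature improves selectivity toward S.

7.78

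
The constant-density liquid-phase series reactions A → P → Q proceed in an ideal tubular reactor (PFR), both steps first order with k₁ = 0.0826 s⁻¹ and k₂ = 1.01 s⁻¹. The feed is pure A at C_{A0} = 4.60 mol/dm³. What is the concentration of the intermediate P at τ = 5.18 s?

0.265 mol/dm³

Solving the coupled first-order balances gives C_P(τ) = [k₁/(k₂−k₁)]·C_{A0}·(e^(−k₁τ) − e^(−k₂τ)).
e^(−k₁τ) = e^(−0.0826×5.18) = e^(−0.4279) = 0.6519; e^(−k₂τ) = e^(−5.232) = 0.005344.
C_P = 0.0826×4.60/(1.01−0.0826) × (0.6519−0.005344) = 0.4097×0.6466 = 0.2649 mol/dm³.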